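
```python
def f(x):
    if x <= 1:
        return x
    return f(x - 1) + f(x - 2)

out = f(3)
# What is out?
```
Call trace:
f(x=3)
  f(x=2)
    f(x=1)
    -> return 1
    f(x=0)
    -> return 0
  -> return 1
  f(x=1)
  -> return 1
-> return 2

Final answer: 2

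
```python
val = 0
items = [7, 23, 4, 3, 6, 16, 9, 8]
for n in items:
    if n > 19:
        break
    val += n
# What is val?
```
Trace:
  val=0
  val=7, n=7
  val=7, n=23

Final answer: 7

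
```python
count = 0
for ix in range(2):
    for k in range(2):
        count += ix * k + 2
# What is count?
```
Trace:
  count=0
  count=2, ix=0, k=0
  count=4, ix=0, k=1
  count=6, ix=1, k=0
  count=9, ix=1, k=1

Final answer: 9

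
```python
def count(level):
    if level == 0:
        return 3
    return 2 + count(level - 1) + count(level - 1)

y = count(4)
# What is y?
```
Call trace (a repeated sub-call is expanded the first time; later identical calls just restate its return value):
count(level=4)
  count(level=3)
    count(level=2)
      count(level=1)
        count(level=0)
        -> return 3
        count(level=0)
        -> return 3
      -> return 8
      count(level=1) -> return 8  (same call as traced above)
    -> return 18
    count(level=2) -> return 18  (same call as traced above)
  -> return 38
  count(level=3) -> return 38  (same call as traced above)
-> return 78

Final answer: 78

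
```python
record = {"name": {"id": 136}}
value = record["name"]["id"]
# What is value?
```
Trace:
  record={'name': {'id': 136}}
  record={'name': {'id': 136}}, value=136

Final answer: 136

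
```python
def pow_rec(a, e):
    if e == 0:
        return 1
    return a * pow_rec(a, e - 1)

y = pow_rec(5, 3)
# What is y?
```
Call trace:
pow_rec(a=5, e=3)
  pow_rec(a=5, e=2)
    pow_rec(a=5, e=1)
      pow_rec(a=5, e=0)
      -> return 1
    -> return 5
  -> return 25
-> return 125

Final answer: 125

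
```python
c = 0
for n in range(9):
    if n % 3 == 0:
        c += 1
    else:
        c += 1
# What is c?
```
Trace:
  c=0
  c=1, n=0
  c=2, n=1
  c=3, n=2
  c=4, n=3
  c=5, n=4
  c=6, n=5
  c=7, n=6
  c=8, n=7
  c=9, n=8

Final answer: 9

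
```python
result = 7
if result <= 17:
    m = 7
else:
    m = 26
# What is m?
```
Trace:
  result=7
  result=7, m=7

Final answer: 7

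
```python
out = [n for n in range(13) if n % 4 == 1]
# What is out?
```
Trace:
  n=0
  n=1
  n=2
  n=3
  n=4
  n=5
  n=6
  n=7
  n=8
  n=9
  n=10
  n=11
  n=12
  out=[1, 5, 9]

Final answer: [1, 5, 9]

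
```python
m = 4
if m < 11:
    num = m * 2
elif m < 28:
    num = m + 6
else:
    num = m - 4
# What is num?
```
Trace:
  m=4
  m=4, num=8

Final answer: 8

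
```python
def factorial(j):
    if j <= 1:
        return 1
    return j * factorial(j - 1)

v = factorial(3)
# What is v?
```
Call trace:
factorial(j=3)
  factorial(j=2)
    factorial(j=1)
    -> return 1
  -> return 2
-> return 6

Final answer: 6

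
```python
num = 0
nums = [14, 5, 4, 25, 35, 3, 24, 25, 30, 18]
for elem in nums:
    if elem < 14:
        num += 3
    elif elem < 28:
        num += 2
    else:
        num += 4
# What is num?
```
Trace:
  num=0
  num=2, elem=14
  num=5, elem=5
  num=8, elem=4
  num=10, elem=25
  num=14, elem=35
  num=17, elem=3
  num=19, elem=24
  num=21, elem=25
  num=25, elem=30
  num=27, elem=18

Final answer: 27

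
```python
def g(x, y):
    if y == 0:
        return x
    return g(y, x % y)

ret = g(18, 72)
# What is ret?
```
Call trace:
g(x=18, y=72)
  g(x=72, y=18)
    g(x=18, y=0)
    -> return 18
  -> return 18
-> return 18

Final answer: 18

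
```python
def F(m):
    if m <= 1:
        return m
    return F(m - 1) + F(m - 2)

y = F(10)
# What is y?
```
Call trace (a repeated sub-call is expanded the first time; later identical calls just restate its return value):
F(m=10)
  F(m=9)
    F(m=8)
      F(m=7)
        F(m=6)
          F(m=5)
            F(m=4)
              F(m=3)
                F(m=2)
                  F(m=1)
                  -> return 1
                  F(m=0)
                  -> return 0
                -> return 1
                F(m=1)
                -> return 1
              -> return 2
              F(m=2) -> return 1  (same call as traced above)
            -> return 3
            F(m=3) -> return 2  (same call as traced above)
          -> return 5
          F(m=4) -> return 3  (same call as traced above)
        -> return 8
        F(m=5) -> return 5  (same call as traced above)
      -> return 13
      F(m=6) -> return 8  (same call as traced above)
    -> return 21
    F(m=7) -> return 13  (same call as traced above)
  -> return 34
  F(m=8) -> return 21  (same call as traced above)
-> return 55

Final answer: 55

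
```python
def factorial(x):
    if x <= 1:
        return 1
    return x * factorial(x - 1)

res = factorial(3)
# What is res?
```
Call trace:
factorial(x=3)
  factorial(x=2)
    factorial(x=1)
    -> return 1
  -> return 2
-> return 6

Final answer: 6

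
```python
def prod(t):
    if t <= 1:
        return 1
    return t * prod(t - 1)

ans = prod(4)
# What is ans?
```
Call trace:
prod(t=4)
  prod(t=3)
    prod(t=2)
      prod(t=1)
      -> return 1
    -> return 2
  -> return 6
-> return 24

Final answer: 24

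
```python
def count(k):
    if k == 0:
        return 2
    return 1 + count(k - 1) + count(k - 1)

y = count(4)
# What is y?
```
Call trace (a repeated sub-call is expanded the first time; later identical calls just restate its return value):
count(k=4)
  count(k=3)
    count(k=2)
      count(k=1)
        count(k=0)
        -> return 2
        count(k=0)
        -> return 2
      -> return 5
      count(k=1) -> return 5  (same call as traced above)
    -> return 11
    count(k=2) -> return 11  (same call as traced above)
  -> return 23
  count(k=3) -> return 23  (same call as traced above)
-> return 47

Final answer: 47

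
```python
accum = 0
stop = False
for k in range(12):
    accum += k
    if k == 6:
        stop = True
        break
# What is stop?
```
Trace:
  accum=0
  accum=0, stop=False
  accum=0, stop=False, k=0
  accum=1, stop=False, k=1
  accum=3, stop=False, k=2
  accum=6, stop=False, k=3
  accum=10, stop=False, k=4
  accum=15, stop=False, k=5
  accum=21, stop=True, k=6

Final answer: True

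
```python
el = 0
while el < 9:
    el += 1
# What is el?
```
Trace:
  el=0
  el=1
  el=2
  el=3
  el=4
  el=5
  el=6
  el=7
  el=8
  el=9

Final answer: 9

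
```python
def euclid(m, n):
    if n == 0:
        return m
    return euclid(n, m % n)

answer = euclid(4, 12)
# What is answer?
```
Call trace:
euclid(m=4, n=12)
  euclid(m=12, n=4)
    euclid(m=4, n=0)
    -> return 4
  -> return 4
-> return 4

Final answer: 4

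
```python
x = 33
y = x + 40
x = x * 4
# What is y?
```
Trace:
  x=33
  x=33, y=73
  x=132, y=73

Final answer: 73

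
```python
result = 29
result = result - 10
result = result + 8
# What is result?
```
Trace:
  result=29
  result=19
  result=27

Final answer: 27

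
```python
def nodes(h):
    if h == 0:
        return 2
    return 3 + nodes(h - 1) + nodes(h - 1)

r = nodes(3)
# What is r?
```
Call trace (a repeated sub-call is expanded the first time; later identical calls just restate its return value):
nodes(h=3)
  nodes(h=2)
    nodes(h=1)
      nodes(h=0)
      -> return 2
      nodes(h=0)
      -> return 2
    -> return 7
    nodes(h=1) -> return 7  (same call as traced above)
  -> return 17
  nodes(h=2) -> return 17  (same call as traced above)
-> return 37

Final answer: 37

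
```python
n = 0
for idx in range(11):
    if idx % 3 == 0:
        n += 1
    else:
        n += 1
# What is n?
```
Trace:
  n=0
  n=1, idx=0
  n=2, idx=1
  n=3, idx=2
  n=4, idx=3
  n=5, idx=4
  n=6, idx=5
  n=7, idx=6
  n=8, idx=7
  n=9, idx=8
  n=10, idx=9
  n=11, idx=10

Final answer: 11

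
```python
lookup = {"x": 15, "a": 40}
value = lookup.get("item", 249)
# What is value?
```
Trace:
  lookup={'x': 15, 'a': 40}
  lookup={'x': 15, 'a': 40}, value=249

Final answer: 249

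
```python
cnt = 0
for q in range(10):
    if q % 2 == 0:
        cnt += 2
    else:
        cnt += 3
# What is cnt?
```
Trace:
  cnt=0
  cnt=2, q=0
  cnt=5, q=1
  cnt=7, q=2
  cnt=10, q=3
  cnt=12, q=4
  cnt=15, q=5
  cnt=17, q=6
  cnt=20, q=7
  cnt=22, q=8
  cnt=25, q=9

Final answer: 25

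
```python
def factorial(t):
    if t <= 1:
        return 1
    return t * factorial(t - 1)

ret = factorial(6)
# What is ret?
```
Call trace:
factorial(t=6)
  factorial(t=5)
    factorial(t=4)
      factorial(t=3)
        factorial(t=2)
          factorial(t=1)
          -> return 1
        -> return 2
      -> return 6
    -> return 24
  -> return 120
-> return 720

Final answer: 720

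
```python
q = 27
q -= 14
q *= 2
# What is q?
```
Trace:
  q=27
  q=13
  q=26

Final answer: 26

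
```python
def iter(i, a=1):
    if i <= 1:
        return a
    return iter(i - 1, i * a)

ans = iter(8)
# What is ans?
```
Call trace:
iter(i=8, a=1)
  iter(i=7, a=8)
    iter(i=6, a=56)
      iter(i=5, a=336)
        iter(i=4, a=1680)
          iter(i=3, a=6720)
            iter(i=2, a=20160)
              iter(i=1, a=40320)
              -> return 40320
            -> return 40320
          -> return 40320
        -> return 40320
      -> return 40320
    -> return 40320
  -> return 40320
-> return 40320

Final answer: 40320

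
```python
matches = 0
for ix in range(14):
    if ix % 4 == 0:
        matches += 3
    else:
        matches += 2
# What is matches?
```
Trace:
  matches=0
  matches=3, ix=0
  matches=5, ix=1
  matches=7, ix=2
  matches=9, ix=3
  matches=12, ix=4
  matches=14, ix=5
  matches=16, ix=6
  matches=18, ix=7
  matches=21, ix=8
  matches=23, ix=9
  matches=25, ix=10
  matches=27, ix=11
  matches=30, ix=12
  matches=32, ix=13

Final answer: 32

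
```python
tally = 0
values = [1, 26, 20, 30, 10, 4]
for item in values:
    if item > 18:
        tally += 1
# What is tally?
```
Trace:
  tally=0
  tally=0, item=1
  tally=1, item=26
  tally=2, item=20
  tally=3, item=30
  tally=3, item=10
  tally=3, item=4

Final answer: 3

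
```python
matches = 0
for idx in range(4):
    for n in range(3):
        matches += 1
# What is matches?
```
Trace:
  matches=0
  matches=1, idx=0, n=0
  matches=2, idx=0, n=1
  matches=3, idx=0, n=2
  matches=4, idx=1, n=0
  matches=5, idx=1, n=1
  matches=6, idx=1, n=2
  matches=7, idx=2, n=0
  matches=8, idx=2, n=1
  matches=9, idx=2, n=2
  matches=10, idx=3, n=0
  matches=11, idx=3, n=1
  matches=12, idx=3, n=2

Final answer: 12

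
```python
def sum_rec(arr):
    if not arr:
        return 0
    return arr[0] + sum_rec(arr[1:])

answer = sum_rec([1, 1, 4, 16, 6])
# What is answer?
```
Call trace:
sum_rec(arr=[1, 1, 4, 16, 6])
  sum_rec(arr=[1, 4, 16, 6])
    sum_rec(arr=[4, 16, 6])
      sum_rec(arr=[16, 6])
        sum_rec(arr=[6])
          sum_rec(arr=[])
          -> return 0
        -> return 6
      -> return 22
    -> return 26
  -> return 27
-> return 28

Final answer: 28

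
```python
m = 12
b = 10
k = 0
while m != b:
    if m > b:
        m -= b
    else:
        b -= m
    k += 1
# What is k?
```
Trace:
  m=12
  m=12, b=10
  m=12, b=10, k=0
  m=2, b=10, k=1
  m=2, b=8, k=2
  m=2, b=6, k=3
  m=2, b=4, k=4
  m=2, b=2, k=5

Final answer: 5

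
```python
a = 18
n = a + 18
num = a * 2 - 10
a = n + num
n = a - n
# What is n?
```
Trace:
  a=18
  a=18, n=36
  a=18, n=36, num=26
  a=62, n=36, num=26
  a=62, n=26, num=26

Final answer: 26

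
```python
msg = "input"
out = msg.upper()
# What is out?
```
Trace:
  msg='input'
  msg='input', out='INPUT'

Final answer: 'INPUT'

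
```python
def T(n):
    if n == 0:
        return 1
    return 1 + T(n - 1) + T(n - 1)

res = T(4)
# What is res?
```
Call trace (a repeated sub-call is expanded the first time; later identical calls just restate its return value):
T(n=4)
  T(n=3)
    T(n=2)
      T(n=1)
        T(n=0)
        -> return 1
        T(n=0)
        -> return 1
      -> return 3
      T(n=1) -> return 3  (same call as traced above)
    -> return 7
    T(n=2) -> return 7  (same call as traced above)
  -> return 15
  T(n=3) -> return 15  (same call as traced above)
-> return 31

Final answer: 31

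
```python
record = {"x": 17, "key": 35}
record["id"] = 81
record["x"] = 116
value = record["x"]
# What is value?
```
Trace:
  record={'x': 17, 'key': 35}
  record={'x': 17, 'key': 35, 'id': 81}
  record={'x': 116, 'key': 35, 'id': 81}
  record={'x': 116, 'key': 35, 'id': 81}, value=116

Final answer: 116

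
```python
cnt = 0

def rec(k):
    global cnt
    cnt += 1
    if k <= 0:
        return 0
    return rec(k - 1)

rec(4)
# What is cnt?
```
Call trace:
rec(k=4)
  rec(k=3)
    rec(k=2)
      rec(k=1)
        rec(k=0)
        -> return 0
      -> return 0
    -> return 0
  -> return 0
-> return 0

cnt is incremented once per call. rec is entered once for each k = 4, 3, 2, 1, 0 (the k <= 0 call returns without recursing), i.e. 4 + 1 calls.
cnt = 5

Final answer: 5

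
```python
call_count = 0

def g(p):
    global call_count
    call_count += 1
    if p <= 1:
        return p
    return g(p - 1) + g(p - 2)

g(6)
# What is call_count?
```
Call trace (a repeated sub-call is expanded the first time; later identical calls just restate its return value):
g(p=6)
  g(p=5)
    g(p=4)
      g(p=3)
        g(p=2)
          g(p=1)
          -> return 1
          g(p=0)
          -> return 0
        -> return 1
        g(p=1)
        -> return 1
      -> return 2
      g(p=2) -> return 1  (same call as traced above)
    -> return 3
    g(p=3) -> return 2  (same call as traced above)
  -> return 5
  g(p=4) -> return 3  (same call as traced above)
-> return 8

call_count is incremented once per call, so count the calls in each subtree. Let C(p) = number of calls made by g(p).
C(0) = C(1) = 1 (base case, no recursion); C(p) = 1 + C(p - 1) + C(p - 2) otherwise.
C(2) = 1 + C(1) + C(0) = 1 + 1 + 1 = 3
C(3) = 1 + C(2) + C(1) = 1 + 3 + 1 = 5
C(4) = 1 + C(3) + C(2) = 1 + 5 + 3 = 9
C(5) = 1 + C(4) + C(3) = 1 + 9 + 5 = 15
C(6) = 1 + C(5) + C(4) = 1 + 15 + 9 = 25
call_count = C(6) = 25

Final answer: 25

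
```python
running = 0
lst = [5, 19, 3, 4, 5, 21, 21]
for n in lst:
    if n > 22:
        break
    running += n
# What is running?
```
Trace:
  running=0
  running=5, n=5
  running=24, n=19
  running=27, n=3
  running=31, n=4
  running=36, n=5
  running=57, n=21
  running=78, n=21

Final answer: 78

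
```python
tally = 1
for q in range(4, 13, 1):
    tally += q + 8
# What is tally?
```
Trace:
  tally=1
  tally=13, q=4
  tally=26, q=5
  tally=40, q=6
  tally=55, q=7
  tally=71, q=8
  tally=88, q=9
  tally=106, q=10
  tally=125, q=11
  tally=145, q=12

Final answer: 145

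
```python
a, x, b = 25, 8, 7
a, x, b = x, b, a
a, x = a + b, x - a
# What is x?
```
Trace:
  a=25, x=8, b=7
  a=8, x=7, b=25
  a=33, x=-1, b=25

Final answer: -1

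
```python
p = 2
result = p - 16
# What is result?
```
Trace:
  p=2
  p=2, result=-14

Final answer: -14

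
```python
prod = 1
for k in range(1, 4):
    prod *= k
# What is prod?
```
Trace:
  prod=1
  prod=1, k=1
  prod=2, k=2
  prod=6, k=3

Final answer: 6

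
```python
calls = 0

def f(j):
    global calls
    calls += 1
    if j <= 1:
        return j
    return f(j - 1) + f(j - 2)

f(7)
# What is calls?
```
Call trace (a repeated sub-call is expanded the first time; later identical calls just restate its return value):
f(j=7)
  f(j=6)
    f(j=5)
      f(j=4)
        f(j=3)
          f(j=2)
            f(j=1)
            -> return 1
            f(j=0)
            -> return 0
          -> return 1
          f(j=1)
          -> return 1
        -> return 2
        f(j=2) -> return 1  (same call as traced above)
      -> return 3
      f(j=3) -> return 2  (same call as traced above)
    -> return 5
    f(j=4) -> return 3  (same call as traced above)
  -> return 8
  f(j=5) -> return 5  (same call as traced above)
-> return 13

calls is incremented once per call, so count the calls in each subtree. Let C(j) = number of calls made by f(j).
C(0) = C(1) = 1 (base case, no recursion); C(j) = 1 + C(j - 1) + C(j - 2) otherwise.
C(2) = 1 + C(1) + C(0) = 1 + 1 + 1 = 3
C(3) = 1 + C(2) + C(1) = 1 + 3 + 1 = 5
C(4) = 1 + C(3) + C(2) = 1 + 5 + 3 = 9
C(5) = 1 + C(4) + C(3) = 1 + 9 + 5 = 15
C(6) = 1 + C(5) + C(4) = 1 + 15 + 9 = 25
C(7) = 1 + C(6) + C(5) = 1 + 25 + 15 = 41
calls = C(7) = 41

Final answer: 41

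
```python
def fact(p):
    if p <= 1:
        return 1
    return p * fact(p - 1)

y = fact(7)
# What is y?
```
Call trace:
fact(p=7)
  fact(p=6)
    fact(p=5)
      fact(p=4)
        fact(p=3)
          fact(p=2)
            fact(p=1)
            -> return 1
          -> return 2
        -> return 6
      -> return 24
    -> return 120
  -> return 720
-> return 5040

Final answer: 5040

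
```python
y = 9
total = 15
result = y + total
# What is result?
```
Trace:
  y=9
  y=9, total=15
  y=9, total=15, result=24

Final answer: 24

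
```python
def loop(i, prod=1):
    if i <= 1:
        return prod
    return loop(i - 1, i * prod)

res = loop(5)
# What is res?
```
Call trace:
loop(i=5, prod=1)
  loop(i=4, prod=5)
    loop(i=3, prod=20)
      loop(i=2, prod=60)
        loop(i=1, prod=120)
        -> return 120
      -> return 120
    -> return 120
  -> return 120
-> return 120

Final answer: 120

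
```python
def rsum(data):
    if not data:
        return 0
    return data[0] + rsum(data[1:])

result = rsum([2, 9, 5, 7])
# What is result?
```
Call trace:
rsum(data=[2, 9, 5, 7])
  rsum(data=[9, 5, 7])
    rsum(data=[5, 7])
      rsum(data=[7])
        rsum(data=[])
        -> return 0
      -> return 7
    -> return 12
  -> return 21
-> return 23

Final answer: 23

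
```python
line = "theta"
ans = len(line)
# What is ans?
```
Trace:
  line='theta'
  line='theta', ans=5

Final answer: 5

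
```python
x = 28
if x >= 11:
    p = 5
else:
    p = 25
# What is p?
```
Trace:
  x=28
  x=28, p=5

Final answer: 5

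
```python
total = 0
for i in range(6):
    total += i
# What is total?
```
Trace:
  total=0
  total=0, i=0
  total=1, i=1
  total=3, i=2
  total=6, i=3
  total=10, i=4
  total=15, i=5

Final answer: 15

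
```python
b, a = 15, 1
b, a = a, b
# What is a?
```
Trace:
  b=15, a=1
  b=1, a=15

Final answer: 15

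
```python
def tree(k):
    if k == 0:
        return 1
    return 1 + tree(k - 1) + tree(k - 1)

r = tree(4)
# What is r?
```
Call trace (a repeated sub-call is expanded the first time; later identical calls just restate its return value):
tree(k=4)
  tree(k=3)
    tree(k=2)
      tree(k=1)
        tree(k=0)
        -> return 1
        tree(k=0)
        -> return 1
      -> return 3
      tree(k=1) -> return 3  (same call as traced above)
    -> return 7
    tree(k=2) -> return 7  (same call as traced above)
  -> return 15
  tree(k=3) -> return 15  (same call as traced above)
-> return 31

Final answer: 31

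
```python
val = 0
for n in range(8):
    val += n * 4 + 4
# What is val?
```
Trace:
  val=0
  val=4, n=0
  val=12, n=1
  val=24, n=2
  val=40, n=3
  val=60, n=4
  val=84, n=5
  val=112, n=6
  val=144, n=7

Final answer: 144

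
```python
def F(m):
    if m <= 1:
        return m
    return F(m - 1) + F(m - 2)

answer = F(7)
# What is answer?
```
Call trace (a repeated sub-call is expanded the first time; later identical calls just restate its return value):
F(m=7)
  F(m=6)
    F(m=5)
      F(m=4)
        F(m=3)
          F(m=2)
            F(m=1)
            -> return 1
            F(m=0)
            -> return 0
          -> return 1
          F(m=1)
          -> return 1
        -> return 2
        F(m=2) -> return 1  (same call as traced above)
      -> return 3
      F(m=3) -> return 2  (same call as traced above)
    -> return 5
    F(m=4) -> return 3  (same call as traced above)
  -> return 8
  F(m=5) -> return 5  (same call as traced above)
-> return 13

Final answer: 13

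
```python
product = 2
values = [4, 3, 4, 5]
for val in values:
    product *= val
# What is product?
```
Trace:
  product=2
  product=8, val=4
  product=24, val=3
  product=96, val=4
  product=480, val=5

Final answer: 480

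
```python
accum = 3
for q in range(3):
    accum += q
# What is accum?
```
Trace:
  accum=3
  accum=3, q=0
  accum=4, q=1
  accum=6, q=2

Final answer: 6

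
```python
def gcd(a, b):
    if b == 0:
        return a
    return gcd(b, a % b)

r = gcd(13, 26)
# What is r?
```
Call trace:
gcd(a=13, b=26)
  gcd(a=26, b=13)
    gcd(a=13, b=0)
    -> return 13
  -> return 13
-> return 13

Final answer: 13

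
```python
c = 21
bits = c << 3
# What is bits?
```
Trace:
  c=21
  c=21, bits=168

Final answer: 168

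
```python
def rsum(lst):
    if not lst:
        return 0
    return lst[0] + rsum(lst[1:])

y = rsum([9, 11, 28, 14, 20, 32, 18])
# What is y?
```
Call trace:
rsum(lst=[9, 11, 28, 14, 20, 32, 18])
  rsum(lst=[11, 28, 14, 20, 32, 18])
    rsum(lst=[28, 14, 20, 32, 18])
      rsum(lst=[14, 20, 32, 18])
        rsum(lst=[20, 32, 18])
          rsum(lst=[32, 18])
            rsum(lst=[18])
              rsum(lst=[])
              -> return 0
            -> return 18
          -> return 50
        -> return 70
      -> return 84
    -> return 112
  -> return 123
-> return 132

Final answer: 132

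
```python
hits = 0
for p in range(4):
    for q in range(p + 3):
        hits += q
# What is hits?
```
Trace:
  hits=0
  hits=0, p=0, q=0
  hits=1, p=0, q=1
  hits=3, p=0, q=2
  hits=3, p=1, q=0
  hits=4, p=1, q=1
  hits=6, p=1, q=2
  hits=9, p=1, q=3
  hits=9, p=2, q=0
  hits=10, p=2, q=1
  hits=12, p=2, q=2
  hits=15, p=2, q=3
  hits=19, p=2, q=4
  hits=19, p=3, q=0
  hits=20, p=3, q=1
  hits=22, p=3, q=2
  hits=25, p=3, q=3
  hits=29, p=3, q=4
  hits=34, p=3, q=5

Final answer: 34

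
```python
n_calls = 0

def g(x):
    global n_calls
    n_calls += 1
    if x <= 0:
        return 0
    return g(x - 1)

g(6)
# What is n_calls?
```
Call trace:
g(x=6)
  g(x=5)
    g(x=4)
      g(x=3)
        g(x=2)
          g(x=1)
            g(x=0)
            -> return 0
          -> return 0
        -> return 0
      -> return 0
    -> return 0
  -> return 0
-> return 0

n_calls is incremented once per call. g is entered once for each x = 6, 5, 4, 3, 2, 1, 0 (the x <= 0 call returns without recursing), i.e. 6 + 1 calls.
n_calls = 7

Final answer: 7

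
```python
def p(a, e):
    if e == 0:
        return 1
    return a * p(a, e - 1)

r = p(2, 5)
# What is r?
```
Call trace:
p(a=2, e=5)
  p(a=2, e=4)
    p(a=2, e=3)
      p(a=2, e=2)
        p(a=2, e=1)
          p(a=2, e=0)
          -> return 1
        -> return 2
      -> return 4
    -> return 8
  -> return 16
-> return 32

Final answer: 32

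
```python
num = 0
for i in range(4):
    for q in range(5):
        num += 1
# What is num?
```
Trace:
  num=0
  num=1, i=0, q=0
  num=2, i=0, q=1
  num=3, i=0, q=2
  num=4, i=0, q=3
  num=5, i=0, q=4
  num=6, i=1, q=0
  num=7, i=1, q=1
  num=8, i=1, q=2
  num=9, i=1, q=3
  num=10, i=1, q=4
  num=11, i=2, q=0
  num=12, i=2, q=1
  num=13, i=2, q=2
  num=14, i=2, q=3
  num=15, i=2, q=4
  num=16, i=3, q=0
  num=17, i=3, q=1
  num=18, i=3, q=2
  num=19, i=3, q=3
  num=20, i=3, q=4

Final answer: 20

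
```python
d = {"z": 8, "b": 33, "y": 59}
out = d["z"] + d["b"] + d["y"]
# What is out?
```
Trace:
  d={'z': 8, 'b': 33, 'y': 59}
  d={'z': 8, 'b': 33, 'y': 59}, out=100

Final answer: 100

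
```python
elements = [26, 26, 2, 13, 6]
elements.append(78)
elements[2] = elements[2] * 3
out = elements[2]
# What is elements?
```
Trace:
  elements=[26, 26, 2, 13, 6]
  elements=[26, 26, 2, 13, 6, 78]
  elements=[26, 26, 6, 13, 6, 78]
  elements=[26, 26, 6, 13, 6, 78], out=6

Final answer: [26, 26, 6, 13, 6, 78]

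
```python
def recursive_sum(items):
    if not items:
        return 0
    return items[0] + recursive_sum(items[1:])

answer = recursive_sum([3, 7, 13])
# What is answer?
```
Call trace:
recursive_sum(items=[3, 7, 13])
  recursive_sum(items=[7, 13])
    recursive_sum(items=[13])
      recursive_sum(items=[])
      -> return 0
    -> return 13
  -> return 20
-> return 23

Final answer: 23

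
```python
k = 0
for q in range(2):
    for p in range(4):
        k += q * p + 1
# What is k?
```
Trace:
  k=0
  k=1, q=0, p=0
  k=2, q=0, p=1
  k=3, q=0, p=2
  k=4, q=0, p=3
  k=5, q=1, p=0
  k=7, q=1, p=1
  k=10, q=1, p=2
  k=14, q=1, p=3

Final answer: 14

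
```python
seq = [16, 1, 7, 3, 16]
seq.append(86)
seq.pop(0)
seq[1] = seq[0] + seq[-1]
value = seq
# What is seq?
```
Trace:
  seq=[16, 1, 7, 3, 16]
  seq=[16, 1, 7, 3, 16, 86]
  seq=[1, 7, 3, 16, 86]
  seq=[1, 87, 3, 16, 86]
  seq=[1, 87, 3, 16, 86], value=[1, 87, 3, 16, 86]

Final answer: [1, 87, 3, 16, 86]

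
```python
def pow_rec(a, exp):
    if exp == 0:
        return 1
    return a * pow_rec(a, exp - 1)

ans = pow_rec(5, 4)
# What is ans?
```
Call trace:
pow_rec(a=5, exp=4)
  pow_rec(a=5, exp=3)
    pow_rec(a=5, exp=2)
      pow_rec(a=5, exp=1)
        pow_rec(a=5, exp=0)
        -> return 1
      -> return 5
    -> return 25
  -> return 125
-> return 625

Final answer: 625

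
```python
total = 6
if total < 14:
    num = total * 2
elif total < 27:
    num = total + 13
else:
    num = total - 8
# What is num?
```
Trace:
  total=6
  total=6, num=12

Final answer: 12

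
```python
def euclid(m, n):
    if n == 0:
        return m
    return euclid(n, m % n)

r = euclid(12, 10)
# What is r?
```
Call trace:
euclid(m=12, n=10)
  euclid(m=10, n=2)
    euclid(m=2, n=0)
    -> return 2
  -> return 2
-> return 2

Final answer: 2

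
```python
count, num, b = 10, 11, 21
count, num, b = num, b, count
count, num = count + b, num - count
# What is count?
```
Trace:
  count=10, num=11, b=21
  count=11, num=21, b=10
  count=21, num=10, b=10

Final answer: 21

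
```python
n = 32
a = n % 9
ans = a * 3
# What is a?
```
Trace:
  n=32
  n=32, a=5
  n=32, a=5, ans=15

Final answer: 5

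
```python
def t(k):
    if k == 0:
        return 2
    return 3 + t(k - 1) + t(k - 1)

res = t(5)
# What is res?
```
Call trace (a repeated sub-call is expanded the first time; later identical calls just restate its return value):
t(k=5)
  t(k=4)
    t(k=3)
      t(k=2)
        t(k=1)
          t(k=0)
          -> return 2
          t(k=0)
          -> return 2
        -> return 7
        t(k=1) -> return 7  (same call as traced above)
      -> return 17
      t(k=2) -> return 17  (same call as traced above)
    -> return 37
    t(k=3) -> return 37  (same call as traced above)
  -> return 77
  t(k=4) -> return 77  (same call as traced above)
-> return 157

Final answer: 157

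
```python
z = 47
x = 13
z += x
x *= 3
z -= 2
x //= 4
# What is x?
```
Trace:
  z=47
  z=47, x=13
  z=60, x=13
  z=60, x=39
  z=58, x=39
  z=58, x=9

Final answer: 9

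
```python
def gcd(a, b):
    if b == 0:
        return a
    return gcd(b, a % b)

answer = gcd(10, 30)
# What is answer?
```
Call trace:
gcd(a=10, b=30)
  gcd(a=30, b=10)
    gcd(a=10, b=0)
    -> return 10
  -> return 10
-> return 10

Final answer: 10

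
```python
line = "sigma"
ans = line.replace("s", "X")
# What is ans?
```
Trace:
  line='sigma'
  line='sigma', ans='Xigma'

Final answer: 'Xigma'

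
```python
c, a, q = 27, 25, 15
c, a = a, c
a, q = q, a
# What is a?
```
Trace:
  c=27, a=25, q=15
  c=25, a=27, q=15
  c=25, a=15, q=27

Final answer: 15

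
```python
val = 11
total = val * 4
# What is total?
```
Trace:
  val=11
  val=11, total=44

Final answer: 44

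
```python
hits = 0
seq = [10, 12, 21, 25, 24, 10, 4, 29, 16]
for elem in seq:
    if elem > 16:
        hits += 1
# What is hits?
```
Trace:
  hits=0
  hits=0, elem=10
  hits=0, elem=12
  hits=1, elem=21
  hits=2, elem=25
  hits=3, elem=24
  hits=3, elem=10
  hits=3, elem=4
  hits=4, elem=29
  hits=4, elem=16

Final answer: 4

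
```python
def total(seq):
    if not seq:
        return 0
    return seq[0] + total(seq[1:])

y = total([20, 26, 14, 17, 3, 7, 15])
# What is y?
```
Call trace:
total(seq=[20, 26, 14, 17, 3, 7, 15])
  total(seq=[26, 14, 17, 3, 7, 15])
    total(seq=[14, 17, 3, 7, 15])
      total(seq=[17, 3, 7, 15])
        total(seq=[3, 7, 15])
          total(seq=[7, 15])
            total(seq=[15])
              total(seq=[])
              -> return 0
            -> return 15
          -> return 22
        -> return 25
      -> return 42
    -> return 56
  -> return 82
-> return 102

Final answer: 102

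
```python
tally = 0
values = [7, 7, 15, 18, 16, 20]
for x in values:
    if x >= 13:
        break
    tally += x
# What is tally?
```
Trace:
  tally=0
  tally=7, x=7
  tally=14, x=7
  tally=14, x=15

Final answer: 14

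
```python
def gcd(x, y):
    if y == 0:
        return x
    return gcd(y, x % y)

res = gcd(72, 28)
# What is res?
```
Call trace:
gcd(x=72, y=28)
  gcd(x=28, y=16)
    gcd(x=16, y=12)
      gcd(x=12, y=4)
        gcd(x=4, y=0)
        -> return 4
      -> return 4
    -> return 4
  -> return 4
-> return 4

Final answer: 4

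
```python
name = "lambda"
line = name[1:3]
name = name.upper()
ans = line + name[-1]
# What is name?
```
Trace:
  name='lambda'
  name='lambda', line='am'
  name='LAMBDA', line='am'
  name='LAMBDA', line='am', ans='amA'

Final answer: 'LAMBDA'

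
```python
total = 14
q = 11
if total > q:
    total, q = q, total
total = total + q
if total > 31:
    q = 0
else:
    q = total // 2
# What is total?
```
Trace:
  total=14
  total=14, q=11
  total=11, q=14
  total=25, q=14
  total=25, q=12

Final answer: 25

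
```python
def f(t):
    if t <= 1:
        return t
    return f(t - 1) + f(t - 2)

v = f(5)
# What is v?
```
Call trace (a repeated sub-call is expanded the first time; later identical calls just restate its return value):
f(t=5)
  f(t=4)
    f(t=3)
      f(t=2)
        f(t=1)
        -> return 1
        f(t=0)
        -> return 0
      -> return 1
      f(t=1)
      -> return 1
    -> return 2
    f(t=2) -> return 1  (same call as traced above)
  -> return 3
  f(t=3) -> return 2  (same call as traced above)
-> return 5

Final answer: 5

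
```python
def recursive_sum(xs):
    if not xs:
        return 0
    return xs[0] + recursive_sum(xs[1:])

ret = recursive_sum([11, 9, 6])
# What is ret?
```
Call trace:
recursive_sum(xs=[11, 9, 6])
  recursive_sum(xs=[9, 6])
    recursive_sum(xs=[6])
      recursive_sum(xs=[])
      -> return 0
    -> return 6
  -> return 15
-> return 26

Final answer: 26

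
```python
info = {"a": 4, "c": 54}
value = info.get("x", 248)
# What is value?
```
Trace:
  info={'a': 4, 'c': 54}
  info={'a': 4, 'c': 54}, value=248

Final answer: 248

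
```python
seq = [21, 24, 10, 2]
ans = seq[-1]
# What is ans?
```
Trace:
  seq=[21, 24, 10, 2]
  seq=[21, 24, 10, 2], ans=2

Final answer: 2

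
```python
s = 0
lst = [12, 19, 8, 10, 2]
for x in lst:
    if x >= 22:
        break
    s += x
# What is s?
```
Trace:
  s=0
  s=12, x=12
  s=31, x=19
  s=39, x=8
  s=49, x=10
  s=51, x=2

Final answer: 51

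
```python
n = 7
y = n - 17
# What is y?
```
Trace:
  n=7
  n=7, y=-10

Final answer: -10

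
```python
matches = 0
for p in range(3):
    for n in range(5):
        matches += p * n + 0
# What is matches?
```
Trace:
  matches=0
  matches=0, p=0, n=0
  matches=0, p=0, n=1
  matches=0, p=0, n=2
  matches=0, p=0, n=3
  matches=0, p=0, n=4
  matches=0, p=1, n=0
  matches=1, p=1, n=1
  matches=3, p=1, n=2
  matches=6, p=1, n=3
  matches=10, p=1, n=4
  matches=10, p=2, n=0
  matches=12, p=2, n=1
  matches=16, p=2, n=2
  matches=22, p=2, n=3
  matches=30, p=2, n=4

Final answer: 30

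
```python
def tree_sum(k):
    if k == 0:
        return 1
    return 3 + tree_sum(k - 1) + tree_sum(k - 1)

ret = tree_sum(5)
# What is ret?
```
Call trace (a repeated sub-call is expanded the first time; later identical calls just restate its return value):
tree_sum(k=5)
  tree_sum(k=4)
    tree_sum(k=3)
      tree_sum(k=2)
        tree_sum(k=1)
          tree_sum(k=0)
          -> return 1
          tree_sum(k=0)
          -> return 1
        -> return 5
        tree_sum(k=1) -> return 5  (same call as traced above)
      -> return 13
      tree_sum(k=2) -> return 13  (same call as traced above)
    -> return 29
    tree_sum(k=3) -> return 29  (same call as traced above)
  -> return 61
  tree_sum(k=4) -> return 61  (same call as traced above)
-> return 125

Final answer: 125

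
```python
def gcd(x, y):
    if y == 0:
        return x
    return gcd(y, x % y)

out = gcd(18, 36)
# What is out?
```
Call trace:
gcd(x=18, y=36)
  gcd(x=36, y=18)
    gcd(x=18, y=0)
    -> return 18
  -> return 18
-> return 18

Final answer: 18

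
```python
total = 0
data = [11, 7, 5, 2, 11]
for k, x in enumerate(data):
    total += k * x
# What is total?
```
Trace:
  total=0
  total=0, k=0, x=11
  total=7, k=1, x=7
  total=17, k=2, x=5
  total=23, k=3, x=2
  total=67, k=4, x=11

Final answer: 67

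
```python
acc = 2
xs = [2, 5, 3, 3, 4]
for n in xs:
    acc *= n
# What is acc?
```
Trace:
  acc=2
  acc=4, n=2
  acc=20, n=5
  acc=60, n=3
  acc=180, n=3
  acc=720, n=4

Final answer: 720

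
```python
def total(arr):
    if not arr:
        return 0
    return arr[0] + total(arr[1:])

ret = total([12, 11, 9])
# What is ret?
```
Call trace:
total(arr=[12, 11, 9])
  total(arr=[11, 9])
    total(arr=[9])
      total(arr=[])
      -> return 0
    -> return 9
  -> return 20
-> return 32

Final answer: 32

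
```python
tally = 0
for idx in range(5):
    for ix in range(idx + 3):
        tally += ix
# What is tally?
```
Trace:
  tally=0
  tally=0, idx=0, ix=0
  tally=1, idx=0, ix=1
  tally=3, idx=0, ix=2
  tally=3, idx=1, ix=0
  tally=4, idx=1, ix=1
  tally=6, idx=1, ix=2
  tally=9, idx=1, ix=3
  tally=9, idx=2, ix=0
  tally=10, idx=2, ix=1
  tally=12, idx=2, ix=2
  tally=15, idx=2, ix=3
  tally=19, idx=2, ix=4
  tally=19, idx=3, ix=0
  tally=20, idx=3, ix=1
  tally=22, idx=3, ix=2
  tally=25, idx=3, ix=3
  tally=29, idx=3, ix=4
  tally=34, idx=3, ix=5
  tally=34, idx=4, ix=0
  tally=35, idx=4, ix=1
  tally=37, idx=4, ix=2
  tally=40, idx=4, ix=3
  tally=44, idx=4, ix=4
  tally=49, idx=4, ix=5
  tally=55, idx=4, ix=6

Final answer: 55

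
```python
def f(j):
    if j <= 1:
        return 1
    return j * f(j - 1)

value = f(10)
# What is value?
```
Call trace:
f(j=10)
  f(j=9)
    f(j=8)
      f(j=7)
        f(j=6)
          f(j=5)
            f(j=4)
              f(j=3)
                f(j=2)
                  f(j=1)
                  -> return 1
                -> return 2
              -> return 6
            -> return 24
          -> return 120
        -> return 720
      -> return 5040
    -> return 40320
  -> return 362880
-> return 3628800

Final answer: 3628800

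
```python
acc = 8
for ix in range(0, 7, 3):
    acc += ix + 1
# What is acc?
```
Trace:
  acc=8
  acc=9, ix=0
  acc=13, ix=3
  acc=20, ix=6

Final answer: 20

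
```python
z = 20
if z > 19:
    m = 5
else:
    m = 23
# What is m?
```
Trace:
  z=20
  z=20, m=5

Final answer: 5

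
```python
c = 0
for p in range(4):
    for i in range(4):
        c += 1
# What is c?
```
Trace:
  c=0
  c=1, p=0, i=0
  c=2, p=0, i=1
  c=3, p=0, i=2
  c=4, p=0, i=3
  c=5, p=1, i=0
  c=6, p=1, i=1
  c=7, p=1, i=2
  c=8, p=1, i=3
  c=9, p=2, i=0
  c=10, p=2, i=1
  c=11, p=2, i=2
  c=12, p=2, i=3
  c=13, p=3, i=0
  c=14, p=3, i=1
  c=15, p=3, i=2
  c=16, p=3, i=3

Final answer: 16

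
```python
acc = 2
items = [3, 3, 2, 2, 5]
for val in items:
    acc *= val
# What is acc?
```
Trace:
  acc=2
  acc=6, val=3
  acc=18, val=3
  acc=36, val=2
  acc=72, val=2
  acc=360, val=5

Final answer: 360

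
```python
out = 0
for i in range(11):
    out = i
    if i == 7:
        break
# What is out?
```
Trace:
  out=0
  out=0, i=0
  out=1, i=1
  out=2, i=2
  out=3, i=3
  out=4, i=4
  out=5, i=5
  out=6, i=6
  out=7, i=7

Final answer: 7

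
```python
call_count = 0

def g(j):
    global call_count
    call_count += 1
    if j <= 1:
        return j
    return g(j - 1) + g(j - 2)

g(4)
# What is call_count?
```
Call trace (a repeated sub-call is expanded the first time; later identical calls just restate its return value):
g(j=4)
  g(j=3)
    g(j=2)
      g(j=1)
      -> return 1
      g(j=0)
      -> return 0
    -> return 1
    g(j=1)
    -> return 1
  -> return 2
  g(j=2) -> return 1  (same call as traced above)
-> return 3

call_count is incremented once per call, so count the calls in each subtree. Let C(j) = number of calls made by g(j).
C(0) = C(1) = 1 (base case, no recursion); C(j) = 1 + C(j - 1) + C(j - 2) otherwise.
C(2) = 1 + C(1) + C(0) = 1 + 1 + 1 = 3
C(3) = 1 + C(2) + C(1) = 1 + 3 + 1 = 5
C(4) = 1 + C(3) + C(2) = 1 + 5 + 3 = 9
call_count = C(4) = 9

Final answer: 9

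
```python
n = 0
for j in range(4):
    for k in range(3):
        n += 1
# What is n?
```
Trace:
  n=0
  n=1, j=0, k=0
  n=2, j=0, k=1
  n=3, j=0, k=2
  n=4, j=1, k=0
  n=5, j=1, k=1
  n=6, j=1, k=2
  n=7, j=2, k=0
  n=8, j=2, k=1
  n=9, j=2, k=2
  n=10, j=3, k=0
  n=11, j=3, k=1
  n=12, j=3, k=2

Final answer: 12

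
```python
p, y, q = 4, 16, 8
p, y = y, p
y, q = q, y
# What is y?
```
Trace:
  p=4, y=16, q=8
  p=16, y=4, q=8
  p=16, y=8, q=4

Final answer: 8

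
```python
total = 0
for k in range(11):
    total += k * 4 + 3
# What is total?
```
Trace:
  total=0
  total=3, k=0
  total=10, k=1
  total=21, k=2
  total=36, k=3
  total=55, k=4
  total=78, k=5
  total=105, k=6
  total=136, k=7
  total=171, k=8
  total=210, k=9
  total=253, k=10

Final answer: 253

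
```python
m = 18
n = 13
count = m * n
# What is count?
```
Trace:
  m=18
  m=18, n=13
  m=18, n=13, count=234

Final answer: 234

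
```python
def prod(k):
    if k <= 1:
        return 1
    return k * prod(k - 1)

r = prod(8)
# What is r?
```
Call trace:
prod(k=8)
  prod(k=7)
    prod(k=6)
      prod(k=5)
        prod(k=4)
          prod(k=3)
            prod(k=2)
              prod(k=1)
              -> return 1
            -> return 2
          -> return 6
        -> return 24
      -> return 120
    -> return 720
  -> return 5040
-> return 40320

Final answer: 40320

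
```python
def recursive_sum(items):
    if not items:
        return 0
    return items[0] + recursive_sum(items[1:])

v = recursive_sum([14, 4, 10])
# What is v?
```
Call trace:
recursive_sum(items=[14, 4, 10])
  recursive_sum(items=[4, 10])
    recursive_sum(items=[10])
      recursive_sum(items=[])
      -> return 0
    -> return 10
  -> return 14
-> return 28

Final answer: 28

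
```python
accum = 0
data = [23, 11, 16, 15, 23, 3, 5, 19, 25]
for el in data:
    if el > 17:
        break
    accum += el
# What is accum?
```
Trace:
  accum=0
  accum=0, el=23

Final answer: 0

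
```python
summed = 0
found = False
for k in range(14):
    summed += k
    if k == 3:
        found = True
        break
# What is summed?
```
Trace:
  summed=0
  summed=0, found=False
  summed=0, found=False, k=0
  summed=1, found=False, k=1
  summed=3, found=False, k=2
  summed=6, found=True, k=3

Final answer: 6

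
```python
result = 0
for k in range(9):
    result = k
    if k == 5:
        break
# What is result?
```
Trace:
  result=0
  result=0, k=0
  result=1, k=1
  result=2, k=2
  result=3, k=3
  result=4, k=4
  result=5, k=5

Final answer: 5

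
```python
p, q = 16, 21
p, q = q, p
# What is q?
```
Trace:
  p=16, q=21
  p=21, q=16

Final answer: 16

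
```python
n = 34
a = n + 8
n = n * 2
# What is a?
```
Trace:
  n=34
  n=34, a=42
  n=68, a=42

Final answer: 42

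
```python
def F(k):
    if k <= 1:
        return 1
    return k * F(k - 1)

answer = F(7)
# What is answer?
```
Call trace:
F(k=7)
  F(k=6)
    F(k=5)
      F(k=4)
        F(k=3)
          F(k=2)
            F(k=1)
            -> return 1
          -> return 2
        -> return 6
      -> return 24
    -> return 120
  -> return 720
-> return 5040

Final answer: 5040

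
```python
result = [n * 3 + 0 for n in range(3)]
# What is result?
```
Trace:
  n=0
  n=1
  n=2
  result=[0, 3, 6]

Final answer: [0, 3, 6]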